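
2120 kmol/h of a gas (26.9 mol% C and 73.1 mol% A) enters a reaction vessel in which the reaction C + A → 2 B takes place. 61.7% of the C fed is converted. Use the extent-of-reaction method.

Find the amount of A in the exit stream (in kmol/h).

C reacted = 0.617 × 570.3 = 351.9 kmol/h; ν_C = −1, so ξ = 351.9/1 = 351.9 kmol/h.
Outlet amounts (n = n₀ + ν ξ):
  C: 570.3 − 1(351.9) = 218.4
  A: 1550 − 1(351.9) = 1198
  B: 0 + 2(351.9) = 703.7

1200 kmol/h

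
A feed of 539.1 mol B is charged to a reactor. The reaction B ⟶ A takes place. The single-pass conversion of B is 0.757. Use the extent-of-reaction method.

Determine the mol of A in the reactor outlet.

B reacted = 0.757 × 539.1 = 408.1 mol; ν_B = −1, so ξ = 408.1/1 = 408.1 mol.
Outlet amounts (n = n₀ + ν ξ):
  B: 539.1 − 1(408.1) = 131
  A: 0 + 1(408.1) = 408.1

408 mol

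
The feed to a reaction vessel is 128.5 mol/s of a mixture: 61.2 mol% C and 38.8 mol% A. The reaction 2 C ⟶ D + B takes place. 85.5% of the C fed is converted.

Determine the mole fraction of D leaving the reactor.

C reacted = 0.855 × 78.64 = 67.24 mol/s; ν_C = −2, so ξ = 67.24/2 = 33.62 mol/s.
Outlet amounts (n = n₀ + ν ξ):
  C: 78.64 − 2(33.62) = 11.4
  D: 0 + 1(33.62) = 33.62
  B: 0 + 1(33.62) = 33.62
  A: 49.86 (inert)
Total out = 128.5 mol/s; y_D = 33.62 / 128.5 = 0.2616.

0.262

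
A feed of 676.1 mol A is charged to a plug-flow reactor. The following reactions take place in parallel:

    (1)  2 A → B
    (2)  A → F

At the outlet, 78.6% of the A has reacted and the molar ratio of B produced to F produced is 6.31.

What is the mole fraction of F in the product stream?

Conversion of A: A consumed = 0.786 × 676.1 = 531.4 mol = 2ξ₁ + 1ξ₂.
Selectivity: 1ξ₁ / (1ξ₂) = 6.31 → ξ₁ = 6.31 ξ₂.
Substitute: (2·6.31 + 1) ξ₂ = 531.4 → ξ₂ = 39.02 mol, ξ₁ = 246.2 mol.
Outlet amounts (n = n₀ + Σ ν·ξ):
  A: 676.1 − 2(246.2) − 1(39.02) = 144.7
  B: 0 + 1(246.2) = 246.2
  F: 0 + 1(39.02) = 39.02
Total out = 429.9 mol; y_F = 39.02 / 429.9 = 0.09076.

0.0908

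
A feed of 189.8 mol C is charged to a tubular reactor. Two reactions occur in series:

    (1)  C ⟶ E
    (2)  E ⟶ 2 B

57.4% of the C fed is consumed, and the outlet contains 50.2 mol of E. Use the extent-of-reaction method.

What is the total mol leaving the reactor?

Conversion of C: C consumed = 1ξ₁ = 0.574 × 189.8 → ξ₁ = 108.9 mol.
E balance: n_E = 0 + 1ξ₁ − 1ξ₂ = 50.2 → ξ₂ = (1·108.9 − 50.2)/1 = 58.75 mol.
Outlet amounts (n = n₀ + Σ ν·ξ):
  C: 189.8 − 1(108.9) = 80.85
  E: 0 + 1(108.9) − 1(58.75) = 50.2
  B: 0 + 2(58.75) = 117.5
Total out = 80.85 + 50.2 + 117.5 = 248.5 mol.

249 mol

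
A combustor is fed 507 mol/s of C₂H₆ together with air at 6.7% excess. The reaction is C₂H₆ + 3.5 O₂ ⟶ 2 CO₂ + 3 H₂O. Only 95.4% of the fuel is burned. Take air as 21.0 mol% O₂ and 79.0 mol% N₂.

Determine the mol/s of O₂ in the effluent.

Stoichiometric O₂ = 3.5 × 507 = 1774 mol/s; O₂ fed = 1774 × 1.067 = 1893 mol/s.
N₂ fed = 1893 × 79/21 = 7123 mol/s.
Fuel reacted = 0.954 × 507 → ξ = 483.7 mol/s.
Outlet (n = n₀ + ν ξ):
  C₂H₆: 507 − 1(483.7) = 23.32
  O₂: 1893 − 3.5(483.7) = 200.5
  N₂: 7123 (inert)
  CO₂: 0 + 2(483.7) = 967.4
  H₂O: 0 + 3(483.7) = 1451

201 mol/s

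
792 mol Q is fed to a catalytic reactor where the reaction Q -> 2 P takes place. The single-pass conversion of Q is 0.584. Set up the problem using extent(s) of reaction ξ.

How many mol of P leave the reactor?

925 mol

Q reacted = 0.584 × 792 = 462.5 mol; ν_Q = −1, so ξ = 462.5/1 = 462.5 mol.
Outlet amounts (n = n₀ + ν ξ):
  Q: 792 − 1(462.5) = 329.5
  P: 0 + 2(462.5) = 925.1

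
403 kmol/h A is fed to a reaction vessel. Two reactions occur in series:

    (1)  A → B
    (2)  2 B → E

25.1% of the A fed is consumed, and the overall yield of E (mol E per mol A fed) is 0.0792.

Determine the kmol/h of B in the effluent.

Conversion of A: A consumed = 1ξ₁ = 0.251 × 403 → ξ₁ = 101.2 kmol/h.
Yield of E: 1ξ₂ / 403 = 0.0792 → ξ₂ = 31.92 kmol/h.
Outlet amounts (n = n₀ + Σ ν·ξ):
  A: 403 − 1(101.2) = 301.8
  B: 0 + 1(101.2) − 2(31.92) = 37.32
  E: 0 + 1(31.92) = 31.92

37.3 kmol/h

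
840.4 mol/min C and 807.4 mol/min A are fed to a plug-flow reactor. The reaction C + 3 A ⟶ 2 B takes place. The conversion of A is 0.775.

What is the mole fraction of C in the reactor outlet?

0.513

A reacted = 0.775 × 807.4 = 625.7 mol/min; ν_A = −3, so ξ = 625.7/3 = 208.6 mol/min.
Outlet amounts (n = n₀ + ν ξ):
  C: 840.4 − 1(208.6) = 631.8
  A: 807.4 − 3(208.6) = 181.7
  B: 0 + 2(208.6) = 417.2
Total out = 1231 mol/min; y_C = 631.8 / 1231 = 0.5134.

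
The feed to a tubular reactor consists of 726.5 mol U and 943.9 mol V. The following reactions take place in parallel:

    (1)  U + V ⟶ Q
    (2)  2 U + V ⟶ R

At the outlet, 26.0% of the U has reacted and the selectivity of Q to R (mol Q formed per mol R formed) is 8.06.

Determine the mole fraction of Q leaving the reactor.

0.102

Conversion of U: U consumed = 0.26 × 726.5 = 188.9 mol = 1ξ₁ + 2ξ₂.
Selectivity: 1ξ₁ / (1ξ₂) = 8.06 → ξ₁ = 8.06 ξ₂.
Substitute: (1·8.06 + 2) ξ₂ = 188.9 → ξ₂ = 18.78 mol, ξ₁ = 151.3 mol.
Outlet amounts (n = n₀ + Σ ν·ξ):
  U: 726.5 − 1(151.3) − 2(18.78) = 537.6
  V: 943.9 − 1(151.3) − 1(18.78) = 773.8
  Q: 0 + 1(151.3) = 151.3
  R: 0 + 1(18.78) = 18.78
Total out = 1482 mol; y_Q = 151.3 / 1482 = 0.1022.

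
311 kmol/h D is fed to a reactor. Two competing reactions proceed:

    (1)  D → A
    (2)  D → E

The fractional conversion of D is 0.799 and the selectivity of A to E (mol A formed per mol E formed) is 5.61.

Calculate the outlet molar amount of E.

Conversion of D: D consumed = 0.799 × 311 = 248.5 kmol/h = 1ξ₁ + 1ξ₂.
Selectivity: 1ξ₁ / (1ξ₂) = 5.61 → ξ₁ = 5.61 ξ₂.
Substitute: (1·5.61 + 1) ξ₂ = 248.5 → ξ₂ = 37.59 kmol/h, ξ₁ = 210.9 kmol/h.
Outlet amounts (n = n₀ + Σ ν·ξ):
  D: 311 − 1(210.9) − 1(37.59) = 62.51
  A: 0 + 1(210.9) = 210.9
  E: 0 + 1(37.59) = 37.59

37.6 kmol/h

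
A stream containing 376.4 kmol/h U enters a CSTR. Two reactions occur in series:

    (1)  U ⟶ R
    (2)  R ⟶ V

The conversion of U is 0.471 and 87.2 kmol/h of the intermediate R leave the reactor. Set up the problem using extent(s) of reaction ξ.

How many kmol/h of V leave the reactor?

90.1 kmol/h

Conversion of U: U consumed = 1ξ₁ = 0.471 × 376.4 → ξ₁ = 177.3 kmol/h.
R balance: n_R = 0 + 1ξ₁ − 1ξ₂ = 87.2 → ξ₂ = (1·177.3 − 87.2)/1 = 90.08 kmol/h.
Outlet amounts (n = n₀ + Σ ν·ξ):
  U: 376.4 − 1(177.3) = 199.1
  R: 0 + 1(177.3) − 1(90.08) = 87.2
  V: 0 + 1(90.08) = 90.08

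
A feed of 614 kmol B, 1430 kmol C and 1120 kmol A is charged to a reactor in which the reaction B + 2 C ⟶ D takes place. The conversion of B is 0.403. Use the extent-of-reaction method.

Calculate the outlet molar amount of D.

247 kmol

B reacted = 0.403 × 614 = 247.4 kmol; ν_B = −1, so ξ = 247.4/1 = 247.4 kmol.
Outlet amounts (n = n₀ + ν ξ):
  B: 614 − 1(247.4) = 366.6
  C: 1430 − 2(247.4) = 935.1
  D: 0 + 1(247.4) = 247.4
  A: 1120 (inert)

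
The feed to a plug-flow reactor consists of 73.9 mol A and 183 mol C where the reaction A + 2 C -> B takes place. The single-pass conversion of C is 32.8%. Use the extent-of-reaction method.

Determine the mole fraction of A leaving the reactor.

C reacted = 0.328 × 183 = 60.02 mol; ν_C = −2, so ξ = 60.02/2 = 30.01 mol.
Outlet amounts (n = n₀ + ν ξ):
  A: 73.9 − 1(30.01) = 43.89
  C: 183 − 2(30.01) = 123
  B: 0 + 1(30.01) = 30.01
Total out = 196.9 mol; y_A = 43.89 / 196.9 = 0.2229.

0.223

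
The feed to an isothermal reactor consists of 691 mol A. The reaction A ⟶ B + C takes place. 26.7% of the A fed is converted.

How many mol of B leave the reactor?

184 mol

A reacted = 0.267 × 691 = 184.5 mol; ν_A = −1, so ξ = 184.5/1 = 184.5 mol.
Outlet amounts (n = n₀ + ν ξ):
  A: 691 − 1(184.5) = 506.5
  B: 0 + 1(184.5) = 184.5
  C: 0 + 1(184.5) = 184.5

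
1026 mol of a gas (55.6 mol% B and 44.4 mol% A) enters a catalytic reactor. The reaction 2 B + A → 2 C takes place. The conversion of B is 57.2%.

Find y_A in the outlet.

B reacted = 0.572 × 570.5 = 326.3 mol; ν_B = −2, so ξ = 326.3/2 = 163.2 mol.
Outlet amounts (n = n₀ + ν ξ):
  B: 570.5 − 2(163.2) = 244.2
  A: 455.5 − 1(163.2) = 292.4
  C: 0 + 2(163.2) = 326.3
Total out = 862.8 mol; y_A = 292.4 / 862.8 = 0.3389.

0.339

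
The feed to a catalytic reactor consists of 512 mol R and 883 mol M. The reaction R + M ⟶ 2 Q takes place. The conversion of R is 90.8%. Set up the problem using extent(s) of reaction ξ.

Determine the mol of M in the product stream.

R reacted = 0.908 × 512 = 464.9 mol; ν_R = −1, so ξ = 464.9/1 = 464.9 mol.
Outlet amounts (n = n₀ + ν ξ):
  R: 512 − 1(464.9) = 47.1
  M: 883 − 1(464.9) = 418.1
  Q: 0 + 2(464.9) = 929.8

418 mol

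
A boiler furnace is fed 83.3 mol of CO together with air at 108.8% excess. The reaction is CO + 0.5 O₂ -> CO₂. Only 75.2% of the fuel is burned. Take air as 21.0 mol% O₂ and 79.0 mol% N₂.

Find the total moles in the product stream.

466 mol

Stoichiometric O₂ = 0.5 × 83.3 = 41.65 mol; O₂ fed = 41.65 × 2.088 = 86.97 mol.
N₂ fed = 86.97 × 79/21 = 327.2 mol.
Fuel reacted = 0.752 × 83.3 → ξ = 62.64 mol.
Outlet (n = n₀ + ν ξ):
  CO: 83.3 − 1(62.64) = 20.66
  O₂: 86.97 − 0.5(62.64) = 55.64
  N₂: 327.2 (inert)
  CO₂: 0 + 1(62.64) = 62.64
Total out = 20.66 + 55.64 + 327.2 + 62.64 = 466.1 mol.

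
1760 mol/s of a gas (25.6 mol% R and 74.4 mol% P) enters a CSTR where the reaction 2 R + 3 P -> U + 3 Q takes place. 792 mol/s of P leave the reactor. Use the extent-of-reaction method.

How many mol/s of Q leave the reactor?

517 mol/s

For P: n = n₀ − 3ξ → 792 = 1309 − 3ξ, giving ξ = 172.5 mol/s.
Outlet amounts (n = n₀ + ν ξ):
  R: 450.6 − 2(172.5) = 105.6
  P: 1309 − 3(172.5) = 792
  U: 0 + 1(172.5) = 172.5
  Q: 0 + 3(172.5) = 517.4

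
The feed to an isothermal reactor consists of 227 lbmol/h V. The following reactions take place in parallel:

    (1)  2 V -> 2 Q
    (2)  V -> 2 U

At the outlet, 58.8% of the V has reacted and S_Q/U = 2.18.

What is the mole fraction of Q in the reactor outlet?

0.431

Conversion of V: V consumed = 0.588 × 227 = 133.5 lbmol/h = 2ξ₁ + 1ξ₂.
Selectivity: 2ξ₁ / (2ξ₂) = 2.18 → ξ₁ = 2.18 ξ₂.
Substitute: (2·2.18 + 1) ξ₂ = 133.5 → ξ₂ = 24.9 lbmol/h, ξ₁ = 54.29 lbmol/h.
Outlet amounts (n = n₀ + Σ ν·ξ):
  V: 227 − 2(54.29) − 1(24.9) = 93.52
  Q: 0 + 2(54.29) = 108.6
  U: 0 + 2(24.9) = 49.8
Total out = 251.9 lbmol/h; y_Q = 108.6 / 251.9 = 0.431.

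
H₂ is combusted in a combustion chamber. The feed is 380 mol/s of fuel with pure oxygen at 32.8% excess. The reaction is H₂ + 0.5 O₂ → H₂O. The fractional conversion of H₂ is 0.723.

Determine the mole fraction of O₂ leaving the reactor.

0.232

Stoichiometric O₂ = 0.5 × 380 = 190 mol/s; O₂ fed = 190 × 1.328 = 252.3 mol/s.
Fuel reacted = 0.723 × 380 → ξ = 274.7 mol/s.
Outlet (n = n₀ + ν ξ):
  H₂: 380 − 1(274.7) = 105.3
  O₂: 252.3 − 0.5(274.7) = 114.9
  H₂O: 0 + 1(274.7) = 274.7
Total out = 494.9 mol/s; y_O₂ = 114.9 / 494.9 = 0.2322.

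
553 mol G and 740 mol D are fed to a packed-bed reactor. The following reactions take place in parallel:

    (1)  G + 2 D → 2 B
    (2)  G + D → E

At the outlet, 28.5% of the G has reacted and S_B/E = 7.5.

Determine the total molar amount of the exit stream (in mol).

1140 mol

Conversion of G: G consumed = 0.285 × 553 = 157.6 mol = 1ξ₁ + 1ξ₂.
Selectivity: 2ξ₁ / (1ξ₂) = 7.5 → ξ₁ = 3.75 ξ₂.
Substitute: (1·3.75 + 1) ξ₂ = 157.6 → ξ₂ = 33.18 mol, ξ₁ = 124.4 mol.
Outlet amounts (n = n₀ + Σ ν·ξ):
  G: 553 − 1(124.4) − 1(33.18) = 395.4
  D: 740 − 2(124.4) − 1(33.18) = 458
  B: 0 + 2(124.4) = 248.8
  E: 0 + 1(33.18) = 33.18
Total out = 395.4 + 458 + 248.8 + 33.18 = 1135 mol.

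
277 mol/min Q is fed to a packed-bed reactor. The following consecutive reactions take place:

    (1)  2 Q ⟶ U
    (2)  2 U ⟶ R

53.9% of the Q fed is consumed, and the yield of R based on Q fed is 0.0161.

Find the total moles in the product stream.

198 mol/min

Conversion of Q: Q consumed = 2ξ₁ = 0.539 × 277 → ξ₁ = 74.65 mol/min.
Yield of R: 1ξ₂ / 277 = 0.0161 → ξ₂ = 4.46 mol/min.
Outlet amounts (n = n₀ + Σ ν·ξ):
  Q: 277 − 2(74.65) = 127.7
  U: 0 + 1(74.65) − 2(4.46) = 65.73
  R: 0 + 1(4.46) = 4.46
Total out = 127.7 + 65.73 + 4.46 = 197.9 mol/min.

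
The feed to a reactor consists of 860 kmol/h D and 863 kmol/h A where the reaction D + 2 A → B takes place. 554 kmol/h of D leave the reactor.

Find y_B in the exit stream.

0.275

For D: n = n₀ − 1ξ → 554 = 860 − 1ξ, giving ξ = 306 kmol/h.
Outlet amounts (n = n₀ + ν ξ):
  D: 860 − 1(306) = 554
  A: 863 − 2(306) = 251
  B: 0 + 1(306) = 306
Total out = 1111 kmol/h; y_B = 306 / 1111 = 0.2754.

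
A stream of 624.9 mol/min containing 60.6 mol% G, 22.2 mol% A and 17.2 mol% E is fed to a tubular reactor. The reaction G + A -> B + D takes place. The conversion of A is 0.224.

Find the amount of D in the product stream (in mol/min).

A reacted = 0.224 × 138.7 = 31.08 mol/min; ν_A = −1, so ξ = 31.08/1 = 31.08 mol/min.
Outlet amounts (n = n₀ + ν ξ):
  G: 378.7 − 1(31.08) = 347.6
  A: 138.7 − 1(31.08) = 107.7
  B: 0 + 1(31.08) = 31.08
  D: 0 + 1(31.08) = 31.08
  E: 107.5 (inert)

31.1 mol/min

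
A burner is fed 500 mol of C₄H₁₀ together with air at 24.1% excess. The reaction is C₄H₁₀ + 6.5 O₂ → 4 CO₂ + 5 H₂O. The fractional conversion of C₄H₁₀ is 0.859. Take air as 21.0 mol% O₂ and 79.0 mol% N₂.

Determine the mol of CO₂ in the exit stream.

Stoichiometric O₂ = 6.5 × 500 = 3250 mol; O₂ fed = 3250 × 1.241 = 4033 mol.
N₂ fed = 4033 × 79/21 = 15170 mol.
Fuel reacted = 0.859 × 500 → ξ = 429.5 mol.
Outlet (n = n₀ + ν ξ):
  C₄H₁₀: 500 − 1(429.5) = 70.5
  O₂: 4033 − 6.5(429.5) = 1242
  N₂: 15170 (inert)
  CO₂: 0 + 4(429.5) = 1718
  H₂O: 0 + 5(429.5) = 2148

1720 mol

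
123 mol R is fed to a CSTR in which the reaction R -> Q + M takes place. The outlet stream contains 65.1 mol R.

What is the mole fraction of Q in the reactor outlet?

For R: n = n₀ − 1ξ → 65.1 = 123 − 1ξ, giving ξ = 57.9 mol.
Outlet amounts (n = n₀ + ν ξ):
  R: 123 − 1(57.9) = 65.1
  Q: 0 + 1(57.9) = 57.9
  M: 0 + 1(57.9) = 57.9
Total out = 180.9 mol; y_Q = 57.9 / 180.9 = 0.3201.

0.32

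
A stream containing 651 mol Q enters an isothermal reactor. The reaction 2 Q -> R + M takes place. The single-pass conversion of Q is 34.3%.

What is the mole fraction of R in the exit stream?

Q reacted = 0.343 × 651 = 223.3 mol; ν_Q = −2, so ξ = 223.3/2 = 111.6 mol.
Outlet amounts (n = n₀ + ν ξ):
  Q: 651 − 2(111.6) = 427.7
  R: 0 + 1(111.6) = 111.6
  M: 0 + 1(111.6) = 111.6
Total out = 651 mol; y_R = 111.6 / 651 = 0.1715.

0.172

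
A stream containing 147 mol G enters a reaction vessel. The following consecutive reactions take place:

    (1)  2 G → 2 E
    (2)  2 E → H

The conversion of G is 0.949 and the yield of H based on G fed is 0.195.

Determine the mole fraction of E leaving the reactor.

0.694

Conversion of G: G consumed = 2ξ₁ = 0.949 × 147 → ξ₁ = 69.75 mol.
Yield of H: 1ξ₂ / 147 = 0.195 → ξ₂ = 28.67 mol.
Outlet amounts (n = n₀ + Σ ν·ξ):
  G: 147 − 2(69.75) = 7.497
  E: 0 + 2(69.75) − 2(28.67) = 82.17
  H: 0 + 1(28.67) = 28.67
Total out = 118.3 mol; y_E = 82.17 / 118.3 = 0.6944.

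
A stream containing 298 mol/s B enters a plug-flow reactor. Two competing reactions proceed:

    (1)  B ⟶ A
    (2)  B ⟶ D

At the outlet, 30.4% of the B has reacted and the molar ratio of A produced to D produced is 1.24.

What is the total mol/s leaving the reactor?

298 mol/s

Conversion of B: B consumed = 0.304 × 298 = 90.59 mol/s = 1ξ₁ + 1ξ₂.
Selectivity: 1ξ₁ / (1ξ₂) = 1.24 → ξ₁ = 1.24 ξ₂.
Substitute: (1·1.24 + 1) ξ₂ = 90.59 → ξ₂ = 40.44 mol/s, ξ₁ = 50.15 mol/s.
Outlet amounts (n = n₀ + Σ ν·ξ):
  B: 298 − 1(50.15) − 1(40.44) = 207.4
  A: 0 + 1(50.15) = 50.15
  D: 0 + 1(40.44) = 40.44
Total out = 207.4 + 50.15 + 40.44 = 298 mol/s.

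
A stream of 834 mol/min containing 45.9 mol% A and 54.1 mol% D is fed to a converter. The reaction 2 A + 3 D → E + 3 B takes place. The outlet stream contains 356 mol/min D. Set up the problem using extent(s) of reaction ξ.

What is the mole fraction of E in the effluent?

For D: n = n₀ − 3ξ → 356 = 451.2 − 3ξ, giving ξ = 31.73 mol/min.
Outlet amounts (n = n₀ + ν ξ):
  A: 382.8 − 2(31.73) = 319.3
  D: 451.2 − 3(31.73) = 356
  E: 0 + 1(31.73) = 31.73
  B: 0 + 3(31.73) = 95.19
Total out = 802.3 mol/min; y_E = 31.73 / 802.3 = 0.03955.

0.0396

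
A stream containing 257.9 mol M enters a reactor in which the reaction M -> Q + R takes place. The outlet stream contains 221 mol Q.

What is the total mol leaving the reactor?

For Q: n = n₀ + 1ξ → 221 = 0 + 1ξ, giving ξ = 221 mol.
Outlet amounts (n = n₀ + ν ξ):
  M: 257.9 − 1(221) = 36.9
  Q: 0 + 1(221) = 221
  R: 0 + 1(221) = 221
Total out = 36.9 + 221 + 221 = 478.9 mol.

479 mol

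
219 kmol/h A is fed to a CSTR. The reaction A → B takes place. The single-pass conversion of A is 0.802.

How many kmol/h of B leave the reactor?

176 kmol/h

A reacted = 0.802 × 219 = 175.6 kmol/h; ν_A = −1, so ξ = 175.6/1 = 175.6 kmol/h.
Outlet amounts (n = n₀ + ν ξ):
  A: 219 − 1(175.6) = 43.36
  B: 0 + 1(175.6) = 175.6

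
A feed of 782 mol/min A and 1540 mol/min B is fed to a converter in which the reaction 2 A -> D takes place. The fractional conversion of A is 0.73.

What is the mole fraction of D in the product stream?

A reacted = 0.73 × 782 = 570.9 mol/min; ν_A = −2, so ξ = 570.9/2 = 285.4 mol/min.
Outlet amounts (n = n₀ + ν ξ):
  A: 782 − 2(285.4) = 211.1
  D: 0 + 1(285.4) = 285.4
  B: 1540 (inert)
Total out = 2037 mol/min; y_D = 285.4 / 2037 = 0.1402.

0.14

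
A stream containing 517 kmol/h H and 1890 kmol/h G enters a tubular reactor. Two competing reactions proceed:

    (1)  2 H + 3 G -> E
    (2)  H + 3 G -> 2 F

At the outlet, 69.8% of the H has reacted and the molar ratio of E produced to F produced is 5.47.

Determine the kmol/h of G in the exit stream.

1330 kmol/h

Conversion of H: H consumed = 0.698 × 517 = 360.9 kmol/h = 2ξ₁ + 1ξ₂.
Selectivity: 1ξ₁ / (2ξ₂) = 5.47 → ξ₁ = 10.94 ξ₂.
Substitute: (2·10.94 + 1) ξ₂ = 360.9 → ξ₂ = 15.77 kmol/h, ξ₁ = 172.5 kmol/h.
Outlet amounts (n = n₀ + Σ ν·ξ):
  H: 517 − 2(172.5) − 1(15.77) = 156.1
  G: 1890 − 3(172.5) − 3(15.77) = 1325
  E: 0 + 1(172.5) = 172.5
  F: 0 + 2(15.77) = 31.54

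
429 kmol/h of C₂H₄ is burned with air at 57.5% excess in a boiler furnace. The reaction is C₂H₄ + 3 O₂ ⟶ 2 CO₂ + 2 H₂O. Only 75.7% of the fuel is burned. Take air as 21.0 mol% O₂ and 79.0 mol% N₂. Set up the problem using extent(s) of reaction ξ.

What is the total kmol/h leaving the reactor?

10100 kmol/h

Stoichiometric O₂ = 3 × 429 = 1287 kmol/h; O₂ fed = 1287 × 1.575 = 2027 kmol/h.
N₂ fed = 2027 × 79/21 = 7625 kmol/h.
Fuel reacted = 0.757 × 429 → ξ = 324.8 kmol/h.
Outlet (n = n₀ + ν ξ):
  C₂H₄: 429 − 1(324.8) = 104.2
  O₂: 2027 − 3(324.8) = 1053
  N₂: 7625 (inert)
  CO₂: 0 + 2(324.8) = 649.5
  H₂O: 0 + 2(324.8) = 649.5
Total out = 104.2 + 1053 + 7625 + 649.5 + 649.5 = 10080 kmol/h.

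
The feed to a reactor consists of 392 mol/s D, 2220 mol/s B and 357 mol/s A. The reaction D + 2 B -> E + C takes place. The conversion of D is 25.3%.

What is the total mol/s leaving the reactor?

2870 mol/s

D reacted = 0.253 × 392 = 99.18 mol/s; ν_D = −1, so ξ = 99.18/1 = 99.18 mol/s.
Outlet amounts (n = n₀ + ν ξ):
  D: 392 − 1(99.18) = 292.8
  B: 2220 − 2(99.18) = 2022
  E: 0 + 1(99.18) = 99.18
  C: 0 + 1(99.18) = 99.18
  A: 357 (inert)
Total out = 292.8 + 2022 + 99.18 + 99.18 + 357 = 2870 mol/s.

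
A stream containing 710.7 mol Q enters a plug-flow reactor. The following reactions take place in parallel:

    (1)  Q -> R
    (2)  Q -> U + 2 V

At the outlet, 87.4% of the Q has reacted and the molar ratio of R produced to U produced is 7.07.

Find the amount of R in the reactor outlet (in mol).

544 mol

Conversion of Q: Q consumed = 0.874 × 710.7 = 621.2 mol = 1ξ₁ + 1ξ₂.
Selectivity: 1ξ₁ / (1ξ₂) = 7.07 → ξ₁ = 7.07 ξ₂.
Substitute: (1·7.07 + 1) ξ₂ = 621.2 → ξ₂ = 76.97 mol, ξ₁ = 544.2 mol.
Outlet amounts (n = n₀ + Σ ν·ξ):
  Q: 710.7 − 1(544.2) − 1(76.97) = 89.55
  R: 0 + 1(544.2) = 544.2
  U: 0 + 1(76.97) = 76.97
  V: 0 + 2(76.97) = 153.9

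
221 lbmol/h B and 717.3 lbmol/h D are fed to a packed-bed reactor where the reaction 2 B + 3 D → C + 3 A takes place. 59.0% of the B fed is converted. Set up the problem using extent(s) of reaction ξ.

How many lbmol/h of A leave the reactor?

B reacted = 0.59 × 221 = 130.4 lbmol/h; ν_B = −2, so ξ = 130.4/2 = 65.19 lbmol/h.
Outlet amounts (n = n₀ + ν ξ):
  B: 221 − 2(65.19) = 90.61
  D: 717.3 − 3(65.19) = 521.7
  C: 0 + 1(65.19) = 65.19
  A: 0 + 3(65.19) = 195.6

196 lbmol/h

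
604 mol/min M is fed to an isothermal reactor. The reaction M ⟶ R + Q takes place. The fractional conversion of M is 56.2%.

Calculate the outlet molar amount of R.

339 mol/min

M reacted = 0.562 × 604 = 339.4 mol/min; ν_M = −1, so ξ = 339.4/1 = 339.4 mol/min.
Outlet amounts (n = n₀ + ν ξ):
  M: 604 − 1(339.4) = 264.6
  R: 0 + 1(339.4) = 339.4
  Q: 0 + 1(339.4) = 339.4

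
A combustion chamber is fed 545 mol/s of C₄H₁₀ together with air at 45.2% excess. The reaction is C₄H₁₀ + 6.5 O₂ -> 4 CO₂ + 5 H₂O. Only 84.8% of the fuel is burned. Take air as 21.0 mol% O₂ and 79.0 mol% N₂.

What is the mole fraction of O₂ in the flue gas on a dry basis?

0.0914

Stoichiometric O₂ = 6.5 × 545 = 3542 mol/s; O₂ fed = 3542 × 1.452 = 5144 mol/s.
N₂ fed = 5144 × 79/21 = 19350 mol/s.
Fuel reacted = 0.848 × 545 → ξ = 462.2 mol/s.
Outlet (n = n₀ + ν ξ):
  C₄H₁₀: 545 − 1(462.2) = 82.84
  O₂: 5144 − 6.5(462.2) = 2140
  N₂: 19350 (inert)
  CO₂: 0 + 4(462.2) = 1849
  H₂O: 0 + 5(462.2) = 2311
Dry total = 23420 mol/s; y_O₂ (dry) = 2140 / 23420 = 0.09136.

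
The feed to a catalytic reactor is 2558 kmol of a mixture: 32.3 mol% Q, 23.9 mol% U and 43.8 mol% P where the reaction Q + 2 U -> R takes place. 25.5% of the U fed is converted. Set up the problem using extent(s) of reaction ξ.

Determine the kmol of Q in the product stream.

748 kmol

U reacted = 0.255 × 611.4 = 155.9 kmol; ν_U = −2, so ξ = 155.9/2 = 77.95 kmol.
Outlet amounts (n = n₀ + ν ξ):
  Q: 826.2 − 1(77.95) = 748.3
  U: 611.4 − 2(77.95) = 455.5
  R: 0 + 1(77.95) = 77.95
  P: 1120 (inert)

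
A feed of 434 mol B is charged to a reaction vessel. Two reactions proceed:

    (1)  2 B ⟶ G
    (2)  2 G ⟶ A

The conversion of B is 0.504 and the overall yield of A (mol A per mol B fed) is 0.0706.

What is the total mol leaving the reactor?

294 mol

Conversion of B: B consumed = 2ξ₁ = 0.504 × 434 → ξ₁ = 109.4 mol.
Yield of A: 1ξ₂ / 434 = 0.0706 → ξ₂ = 30.64 mol.
Outlet amounts (n = n₀ + Σ ν·ξ):
  B: 434 − 2(109.4) = 215.3
  G: 0 + 1(109.4) − 2(30.64) = 48.09
  A: 0 + 1(30.64) = 30.64
Total out = 215.3 + 48.09 + 30.64 = 294 mol.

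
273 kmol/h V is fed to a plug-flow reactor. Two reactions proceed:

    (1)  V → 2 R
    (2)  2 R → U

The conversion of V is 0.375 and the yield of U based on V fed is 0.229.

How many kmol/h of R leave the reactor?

Conversion of V: V consumed = 1ξ₁ = 0.375 × 273 → ξ₁ = 102.4 kmol/h.
Yield of U: 1ξ₂ / 273 = 0.229 → ξ₂ = 62.52 kmol/h.
Outlet amounts (n = n₀ + Σ ν·ξ):
  V: 273 − 1(102.4) = 170.6
  R: 0 + 2(102.4) − 2(62.52) = 79.72
  U: 0 + 1(62.52) = 62.52

79.7 kmol/h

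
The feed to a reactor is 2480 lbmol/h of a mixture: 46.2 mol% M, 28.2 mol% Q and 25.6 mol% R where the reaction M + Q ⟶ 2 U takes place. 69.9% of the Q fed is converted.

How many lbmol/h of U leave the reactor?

978 lbmol/h

Q reacted = 0.699 × 699.4 = 488.9 lbmol/h; ν_Q = −1, so ξ = 488.9/1 = 488.9 lbmol/h.
Outlet amounts (n = n₀ + ν ξ):
  M: 1146 − 1(488.9) = 656.9
  Q: 699.4 − 1(488.9) = 210.5
  U: 0 + 2(488.9) = 977.7
  R: 634.9 (inert)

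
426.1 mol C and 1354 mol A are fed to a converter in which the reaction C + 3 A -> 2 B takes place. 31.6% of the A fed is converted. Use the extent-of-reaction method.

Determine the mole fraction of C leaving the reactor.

0.19

A reacted = 0.316 × 1354 = 427.9 mol; ν_A = −3, so ξ = 427.9/3 = 142.6 mol.
Outlet amounts (n = n₀ + ν ξ):
  C: 426.1 − 1(142.6) = 283.5
  A: 1354 − 3(142.6) = 926.1
  B: 0 + 2(142.6) = 285.2
Total out = 1495 mol; y_C = 283.5 / 1495 = 0.1896.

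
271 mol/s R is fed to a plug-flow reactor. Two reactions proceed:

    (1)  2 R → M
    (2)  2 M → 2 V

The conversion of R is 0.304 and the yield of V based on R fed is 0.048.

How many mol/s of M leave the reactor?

Conversion of R: R consumed = 2ξ₁ = 0.304 × 271 → ξ₁ = 41.19 mol/s.
Yield of V: 2ξ₂ / 271 = 0.048 → ξ₂ = 6.504 mol/s.
Outlet amounts (n = n₀ + Σ ν·ξ):
  R: 271 − 2(41.19) = 188.6
  M: 0 + 1(41.19) − 2(6.504) = 28.18
  V: 0 + 2(6.504) = 13.01

28.2 mol/s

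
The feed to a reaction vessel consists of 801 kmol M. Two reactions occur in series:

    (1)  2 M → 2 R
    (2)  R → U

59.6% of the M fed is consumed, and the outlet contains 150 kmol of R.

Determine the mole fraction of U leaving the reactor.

Conversion of M: M consumed = 2ξ₁ = 0.596 × 801 → ξ₁ = 238.7 kmol.
R balance: n_R = 0 + 2ξ₁ − 1ξ₂ = 150 → ξ₂ = (2·238.7 − 150)/1 = 327.4 kmol.
Outlet amounts (n = n₀ + Σ ν·ξ):
  M: 801 − 2(238.7) = 323.6
  R: 0 + 2(238.7) − 1(327.4) = 150
  U: 0 + 1(327.4) = 327.4
Total out = 801 kmol; y_U = 327.4 / 801 = 0.4087.

0.409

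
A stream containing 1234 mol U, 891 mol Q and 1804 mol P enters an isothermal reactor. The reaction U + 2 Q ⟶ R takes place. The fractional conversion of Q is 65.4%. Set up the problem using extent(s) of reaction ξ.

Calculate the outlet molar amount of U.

Q reacted = 0.654 × 891 = 582.7 mol; ν_Q = −2, so ξ = 582.7/2 = 291.4 mol.
Outlet amounts (n = n₀ + ν ξ):
  U: 1234 − 1(291.4) = 942.6
  Q: 891 − 2(291.4) = 308.3
  R: 0 + 1(291.4) = 291.4
  P: 1804 (inert)

943 mol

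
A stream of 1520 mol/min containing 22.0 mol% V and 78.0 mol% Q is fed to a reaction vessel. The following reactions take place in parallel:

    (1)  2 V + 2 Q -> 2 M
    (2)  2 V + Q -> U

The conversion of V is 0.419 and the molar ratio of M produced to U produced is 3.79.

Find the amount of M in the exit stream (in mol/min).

Conversion of V: V consumed = 0.419 × 334.4 = 140.1 mol/min = 2ξ₁ + 2ξ₂.
Selectivity: 2ξ₁ / (1ξ₂) = 3.79 → ξ₁ = 1.895 ξ₂.
Substitute: (2·1.895 + 2) ξ₂ = 140.1 → ξ₂ = 24.2 mol/min, ξ₁ = 45.86 mol/min.
Outlet amounts (n = n₀ + Σ ν·ξ):
  V: 334.4 − 2(45.86) − 2(24.2) = 194.3
  Q: 1186 − 2(45.86) − 1(24.2) = 1070
  M: 0 + 2(45.86) = 91.72
  U: 0 + 1(24.2) = 24.2

91.7 mol/min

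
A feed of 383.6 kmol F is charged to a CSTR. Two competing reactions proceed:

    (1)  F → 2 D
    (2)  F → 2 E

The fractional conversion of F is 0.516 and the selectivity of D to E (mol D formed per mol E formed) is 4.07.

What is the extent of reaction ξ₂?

Conversion of F: F consumed = 0.516 × 383.6 = 197.9 kmol = 1ξ₁ + 1ξ₂.
Selectivity: 2ξ₁ / (2ξ₂) = 4.07 → ξ₁ = 4.07 ξ₂.
Substitute: (1·4.07 + 1) ξ₂ = 197.9 → ξ₂ = 39.04 kmol, ξ₁ = 158.9 kmol.
Outlet amounts (n = n₀ + Σ ν·ξ):
  F: 383.6 − 1(158.9) − 1(39.04) = 185.7
  D: 0 + 2(158.9) = 317.8
  E: 0 + 2(39.04) = 78.08

ξ₂ = 39 kmol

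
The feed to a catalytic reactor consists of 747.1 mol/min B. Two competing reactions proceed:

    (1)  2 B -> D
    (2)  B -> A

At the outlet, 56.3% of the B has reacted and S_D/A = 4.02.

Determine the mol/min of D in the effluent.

Conversion of B: B consumed = 0.563 × 747.1 = 420.6 mol/min = 2ξ₁ + 1ξ₂.
Selectivity: 1ξ₁ / (1ξ₂) = 4.02 → ξ₁ = 4.02 ξ₂.
Substitute: (2·4.02 + 1) ξ₂ = 420.6 → ξ₂ = 46.53 mol/min, ξ₁ = 187 mol/min.
Outlet amounts (n = n₀ + Σ ν·ξ):
  B: 747.1 − 2(187) − 1(46.53) = 326.5
  D: 0 + 1(187) = 187
  A: 0 + 1(46.53) = 46.53

187 mol/min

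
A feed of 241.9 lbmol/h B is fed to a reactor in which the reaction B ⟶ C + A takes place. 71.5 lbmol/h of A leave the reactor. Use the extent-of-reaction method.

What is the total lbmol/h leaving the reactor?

For A: n = n₀ + 1ξ → 71.5 = 0 + 1ξ, giving ξ = 71.5 lbmol/h.
Outlet amounts (n = n₀ + ν ξ):
  B: 241.9 − 1(71.5) = 170.4
  C: 0 + 1(71.5) = 71.5
  A: 0 + 1(71.5) = 71.5
Total out = 170.4 + 71.5 + 71.5 = 313.4 lbmol/h.

313 lbmol/h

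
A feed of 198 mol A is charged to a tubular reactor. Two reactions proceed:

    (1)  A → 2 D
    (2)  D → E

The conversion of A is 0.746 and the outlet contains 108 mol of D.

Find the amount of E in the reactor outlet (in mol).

187 mol

Conversion of A: A consumed = 1ξ₁ = 0.746 × 198 → ξ₁ = 147.7 mol.
D balance: n_D = 0 + 2ξ₁ − 1ξ₂ = 108 → ξ₂ = (2·147.7 − 108)/1 = 187.4 mol.
Outlet amounts (n = n₀ + Σ ν·ξ):
  A: 198 − 1(147.7) = 50.29
  D: 0 + 2(147.7) − 1(187.4) = 108
  E: 0 + 1(187.4) = 187.4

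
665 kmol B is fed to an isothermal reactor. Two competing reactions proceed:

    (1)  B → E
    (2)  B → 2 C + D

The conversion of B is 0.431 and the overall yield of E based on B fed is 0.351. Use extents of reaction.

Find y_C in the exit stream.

0.138

Yield of E: 1ξ₁ / 665 = 0.351 → ξ₁ = 233.4 kmol.
Conversion of B: 1ξ₁ + 1ξ₂ = 0.431 × 665 = 286.6 → ξ₂ = 53.2 kmol.
Outlet amounts (n = n₀ + Σ ν·ξ):
  B: 665 − 1(233.4) − 1(53.2) = 378.4
  E: 0 + 1(233.4) = 233.4
  C: 0 + 2(53.2) = 106.4
  D: 0 + 1(53.2) = 53.2
Total out = 771.4 kmol; y_C = 106.4 / 771.4 = 0.1379.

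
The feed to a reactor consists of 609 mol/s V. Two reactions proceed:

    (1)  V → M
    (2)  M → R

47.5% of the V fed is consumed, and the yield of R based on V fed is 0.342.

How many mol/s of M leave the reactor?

81 mol/s

Conversion of V: V consumed = 1ξ₁ = 0.475 × 609 → ξ₁ = 289.3 mol/s.
Yield of R: 1ξ₂ / 609 = 0.342 → ξ₂ = 208.3 mol/s.
Outlet amounts (n = n₀ + Σ ν·ξ):
  V: 609 − 1(289.3) = 319.7
  M: 0 + 1(289.3) − 1(208.3) = 81
  R: 0 + 1(208.3) = 208.3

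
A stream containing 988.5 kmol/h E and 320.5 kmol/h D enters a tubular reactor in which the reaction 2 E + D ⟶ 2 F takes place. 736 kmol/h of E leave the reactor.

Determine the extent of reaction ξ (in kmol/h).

For E: n = n₀ − 2ξ → 736 = 988.5 − 2ξ, giving ξ = 126.2 kmol/h.
Outlet amounts (n = n₀ + ν ξ):
  E: 988.5 − 2(126.2) = 736
  D: 320.5 − 1(126.2) = 194.2
  F: 0 + 2(126.2) = 252.5

ξ = 126 kmol/h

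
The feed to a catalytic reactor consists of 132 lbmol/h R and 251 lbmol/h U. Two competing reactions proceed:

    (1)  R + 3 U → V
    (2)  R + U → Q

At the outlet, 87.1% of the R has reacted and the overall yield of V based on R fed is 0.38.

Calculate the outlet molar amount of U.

Yield of V: 1ξ₁ / 132 = 0.38 → ξ₁ = 50.16 lbmol/h.
Conversion of R: 1ξ₁ + 1ξ₂ = 0.871 × 132 = 115 → ξ₂ = 64.81 lbmol/h.
Outlet amounts (n = n₀ + Σ ν·ξ):
  R: 132 − 1(50.16) − 1(64.81) = 17.03
  U: 251 − 3(50.16) − 1(64.81) = 35.71
  V: 0 + 1(50.16) = 50.16
  Q: 0 + 1(64.81) = 64.81

35.7 lbmol/h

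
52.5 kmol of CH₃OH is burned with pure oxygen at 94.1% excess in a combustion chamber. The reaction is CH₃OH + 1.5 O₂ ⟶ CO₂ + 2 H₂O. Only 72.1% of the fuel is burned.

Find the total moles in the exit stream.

224 kmol

Stoichiometric O₂ = 1.5 × 52.5 = 78.75 kmol; O₂ fed = 78.75 × 1.941 = 152.9 kmol.
Fuel reacted = 0.721 × 52.5 → ξ = 37.85 kmol.
Outlet (n = n₀ + ν ξ):
  CH₃OH: 52.5 − 1(37.85) = 14.65
  O₂: 152.9 − 1.5(37.85) = 96.07
  CO₂: 0 + 1(37.85) = 37.85
  H₂O: 0 + 2(37.85) = 75.7
Total out = 14.65 + 96.07 + 37.85 + 75.7 = 224.3 kmol.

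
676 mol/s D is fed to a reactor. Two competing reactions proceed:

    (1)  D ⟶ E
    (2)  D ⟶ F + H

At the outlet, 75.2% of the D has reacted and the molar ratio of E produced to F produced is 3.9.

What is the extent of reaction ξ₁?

ξ₁ = 405 mol/s

Conversion of D: D consumed = 0.752 × 676 = 508.4 mol/s = 1ξ₁ + 1ξ₂.
Selectivity: 1ξ₁ / (1ξ₂) = 3.9 → ξ₁ = 3.9 ξ₂.
Substitute: (1·3.9 + 1) ξ₂ = 508.4 → ξ₂ = 103.7 mol/s, ξ₁ = 404.6 mol/s.
Outlet amounts (n = n₀ + Σ ν·ξ):
  D: 676 − 1(404.6) − 1(103.7) = 167.6
  E: 0 + 1(404.6) = 404.6
  F: 0 + 1(103.7) = 103.7
  H: 0 + 1(103.7) = 103.7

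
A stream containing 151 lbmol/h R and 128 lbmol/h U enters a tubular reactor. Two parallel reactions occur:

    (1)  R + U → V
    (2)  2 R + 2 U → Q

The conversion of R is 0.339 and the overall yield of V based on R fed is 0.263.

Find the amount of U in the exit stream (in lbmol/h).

76.8 lbmol/h

Yield of V: 1ξ₁ / 151 = 0.263 → ξ₁ = 39.71 lbmol/h.
Conversion of R: 1ξ₁ + 2ξ₂ = 0.339 × 151 = 51.19 → ξ₂ = 5.738 lbmol/h.
Outlet amounts (n = n₀ + Σ ν·ξ):
  R: 151 − 1(39.71) − 2(5.738) = 99.81
  U: 128 − 1(39.71) − 2(5.738) = 76.81
  V: 0 + 1(39.71) = 39.71
  Q: 0 + 1(5.738) = 5.738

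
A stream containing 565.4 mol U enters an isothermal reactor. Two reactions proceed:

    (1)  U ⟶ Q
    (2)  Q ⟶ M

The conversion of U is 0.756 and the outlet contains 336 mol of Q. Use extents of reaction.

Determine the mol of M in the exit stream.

Conversion of U: U consumed = 1ξ₁ = 0.756 × 565.4 → ξ₁ = 427.4 mol.
Q balance: n_Q = 0 + 1ξ₁ − 1ξ₂ = 336 → ξ₂ = (1·427.4 − 336)/1 = 91.44 mol.
Outlet amounts (n = n₀ + Σ ν·ξ):
  U: 565.4 − 1(427.4) = 138
  Q: 0 + 1(427.4) − 1(91.44) = 336
  M: 0 + 1(91.44) = 91.44

91.4 mol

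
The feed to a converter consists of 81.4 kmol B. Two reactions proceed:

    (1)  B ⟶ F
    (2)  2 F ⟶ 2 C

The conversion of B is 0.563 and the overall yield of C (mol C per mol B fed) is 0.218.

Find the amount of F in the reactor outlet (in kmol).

28.1 kmol

Conversion of B: B consumed = 1ξ₁ = 0.563 × 81.4 → ξ₁ = 45.83 kmol.
Yield of C: 2ξ₂ / 81.4 = 0.218 → ξ₂ = 8.873 kmol.
Outlet amounts (n = n₀ + Σ ν·ξ):
  B: 81.4 − 1(45.83) = 35.57
  F: 0 + 1(45.83) − 2(8.873) = 28.08
  C: 0 + 2(8.873) = 17.75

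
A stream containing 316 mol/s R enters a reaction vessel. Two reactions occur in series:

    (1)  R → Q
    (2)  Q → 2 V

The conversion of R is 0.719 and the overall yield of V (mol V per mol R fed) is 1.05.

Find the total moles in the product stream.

Conversion of R: R consumed = 1ξ₁ = 0.719 × 316 → ξ₁ = 227.2 mol/s.
Yield of V: 2ξ₂ / 316 = 1.05 → ξ₂ = 165.9 mol/s.
Outlet amounts (n = n₀ + Σ ν·ξ):
  R: 316 − 1(227.2) = 88.8
  Q: 0 + 1(227.2) − 1(165.9) = 61.3
  V: 0 + 2(165.9) = 331.8
Total out = 88.8 + 61.3 + 331.8 = 481.9 mol/s.

482 mol/s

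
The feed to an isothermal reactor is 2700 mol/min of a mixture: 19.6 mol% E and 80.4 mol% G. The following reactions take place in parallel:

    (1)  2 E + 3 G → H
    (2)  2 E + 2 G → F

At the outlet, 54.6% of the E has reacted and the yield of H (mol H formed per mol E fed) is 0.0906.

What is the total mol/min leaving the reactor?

2220 mol/min

Yield of H: 1ξ₁ / 529.2 = 0.0906 → ξ₁ = 47.95 mol/min.
Conversion of E: 2ξ₁ + 2ξ₂ = 0.546 × 529.2 = 288.9 → ξ₂ = 96.53 mol/min.
Outlet amounts (n = n₀ + Σ ν·ξ):
  E: 529.2 − 2(47.95) − 2(96.53) = 240.3
  G: 2171 − 3(47.95) − 2(96.53) = 1834
  H: 0 + 1(47.95) = 47.95
  F: 0 + 1(96.53) = 96.53
Total out = 240.3 + 1834 + 47.95 + 96.53 = 2219 mol/min.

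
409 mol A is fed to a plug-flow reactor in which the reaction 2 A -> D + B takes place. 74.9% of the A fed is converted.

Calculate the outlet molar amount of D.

153 mol

A reacted = 0.749 × 409 = 306.3 mol; ν_A = −2, so ξ = 306.3/2 = 153.2 mol.
Outlet amounts (n = n₀ + ν ξ):
  A: 409 − 2(153.2) = 102.7
  D: 0 + 1(153.2) = 153.2
  B: 0 + 1(153.2) = 153.2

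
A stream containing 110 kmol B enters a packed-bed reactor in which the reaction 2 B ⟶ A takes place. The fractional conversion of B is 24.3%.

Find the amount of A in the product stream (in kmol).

B reacted = 0.243 × 110 = 26.73 kmol; ν_B = −2, so ξ = 26.73/2 = 13.37 kmol.
Outlet amounts (n = n₀ + ν ξ):
  B: 110 − 2(13.37) = 83.27
  A: 0 + 1(13.37) = 13.37

13.4 kmol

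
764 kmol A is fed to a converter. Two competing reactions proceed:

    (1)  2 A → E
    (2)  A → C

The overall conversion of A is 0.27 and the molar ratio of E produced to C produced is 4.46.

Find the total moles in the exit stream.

671 kmol

Conversion of A: A consumed = 0.27 × 764 = 206.3 kmol = 2ξ₁ + 1ξ₂.
Selectivity: 1ξ₁ / (1ξ₂) = 4.46 → ξ₁ = 4.46 ξ₂.
Substitute: (2·4.46 + 1) ξ₂ = 206.3 → ξ₂ = 20.79 kmol, ξ₁ = 92.74 kmol.
Outlet amounts (n = n₀ + Σ ν·ξ):
  A: 764 − 2(92.74) − 1(20.79) = 557.7
  E: 0 + 1(92.74) = 92.74
  C: 0 + 1(20.79) = 20.79
Total out = 557.7 + 92.74 + 20.79 = 671.3 kmol.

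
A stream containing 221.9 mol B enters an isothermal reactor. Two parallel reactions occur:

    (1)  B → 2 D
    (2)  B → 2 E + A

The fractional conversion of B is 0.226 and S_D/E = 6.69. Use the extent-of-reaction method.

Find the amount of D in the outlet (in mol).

Conversion of B: B consumed = 0.226 × 221.9 = 50.15 mol = 1ξ₁ + 1ξ₂.
Selectivity: 2ξ₁ / (2ξ₂) = 6.69 → ξ₁ = 6.69 ξ₂.
Substitute: (1·6.69 + 1) ξ₂ = 50.15 → ξ₂ = 6.521 mol, ξ₁ = 43.63 mol.
Outlet amounts (n = n₀ + Σ ν·ξ):
  B: 221.9 − 1(43.63) − 1(6.521) = 171.8
  D: 0 + 2(43.63) = 87.26
  E: 0 + 2(6.521) = 13.04
  A: 0 + 1(6.521) = 6.521

87.3 mol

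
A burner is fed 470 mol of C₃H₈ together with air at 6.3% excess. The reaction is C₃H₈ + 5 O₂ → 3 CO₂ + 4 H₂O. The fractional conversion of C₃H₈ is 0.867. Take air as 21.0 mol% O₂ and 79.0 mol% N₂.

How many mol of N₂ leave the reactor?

Stoichiometric O₂ = 5 × 470 = 2350 mol; O₂ fed = 2350 × 1.063 = 2498 mol.
N₂ fed = 2498 × 79/21 = 9397 mol.
Fuel reacted = 0.867 × 470 → ξ = 407.5 mol.
Outlet (n = n₀ + ν ξ):
  C₃H₈: 470 − 1(407.5) = 62.51
  O₂: 2498 − 5(407.5) = 460.6
  N₂: 9397 (inert)
  CO₂: 0 + 3(407.5) = 1222
  H₂O: 0 + 4(407.5) = 1630

9400 mol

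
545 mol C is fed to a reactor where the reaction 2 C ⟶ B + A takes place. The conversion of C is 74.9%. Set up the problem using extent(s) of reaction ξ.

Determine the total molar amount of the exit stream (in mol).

545 mol

C reacted = 0.749 × 545 = 408.2 mol; ν_C = −2, so ξ = 408.2/2 = 204.1 mol.
Outlet amounts (n = n₀ + ν ξ):
  C: 545 − 2(204.1) = 136.8
  B: 0 + 1(204.1) = 204.1
  A: 0 + 1(204.1) = 204.1
Total out = 136.8 + 204.1 + 204.1 = 545 mol.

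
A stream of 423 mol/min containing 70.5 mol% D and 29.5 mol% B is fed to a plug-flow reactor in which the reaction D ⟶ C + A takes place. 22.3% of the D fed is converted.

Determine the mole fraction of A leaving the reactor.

0.136

D reacted = 0.223 × 298.2 = 66.5 mol/min; ν_D = −1, so ξ = 66.5/1 = 66.5 mol/min.
Outlet amounts (n = n₀ + ν ξ):
  D: 298.2 − 1(66.5) = 231.7
  C: 0 + 1(66.5) = 66.5
  A: 0 + 1(66.5) = 66.5
  B: 124.8 (inert)
Total out = 489.5 mol/min; y_A = 66.5 / 489.5 = 0.1359.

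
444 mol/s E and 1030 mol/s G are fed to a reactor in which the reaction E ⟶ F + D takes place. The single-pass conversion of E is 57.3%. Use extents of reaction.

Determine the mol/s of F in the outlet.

254 mol/s

E reacted = 0.573 × 444 = 254.4 mol/s; ν_E = −1, so ξ = 254.4/1 = 254.4 mol/s.
Outlet amounts (n = n₀ + ν ξ):
  E: 444 − 1(254.4) = 189.6
  F: 0 + 1(254.4) = 254.4
  D: 0 + 1(254.4) = 254.4
  G: 1030 (inert)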